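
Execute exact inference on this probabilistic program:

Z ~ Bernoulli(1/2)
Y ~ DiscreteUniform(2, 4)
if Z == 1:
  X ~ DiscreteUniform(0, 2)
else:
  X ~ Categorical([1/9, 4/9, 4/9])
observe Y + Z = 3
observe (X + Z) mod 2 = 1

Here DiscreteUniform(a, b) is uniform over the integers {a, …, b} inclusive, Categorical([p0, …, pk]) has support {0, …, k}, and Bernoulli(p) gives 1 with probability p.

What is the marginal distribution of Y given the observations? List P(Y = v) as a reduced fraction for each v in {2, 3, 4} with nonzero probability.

P(Y=2) = 3/5, P(Y=3) = 2/5

Enumerate traces; 3 have nonzero weight after conditioning:
  (Z=0, Y=3, X=1) weight 2/27
  (Z=1, Y=2, X=0) weight 1/18
  (Z=1, Y=2, X=2) weight 1/18
Group by Y:
  weight(Y=2) = 1/9
  weight(Y=3) = 2/27
Total weight = 1/9 + 2/27 = 5/27
P(Y=2 | obs) = 1/9 / 5/27 = 3/5
P(Y=3 | obs) = 2/27 / 5/27 = 2/5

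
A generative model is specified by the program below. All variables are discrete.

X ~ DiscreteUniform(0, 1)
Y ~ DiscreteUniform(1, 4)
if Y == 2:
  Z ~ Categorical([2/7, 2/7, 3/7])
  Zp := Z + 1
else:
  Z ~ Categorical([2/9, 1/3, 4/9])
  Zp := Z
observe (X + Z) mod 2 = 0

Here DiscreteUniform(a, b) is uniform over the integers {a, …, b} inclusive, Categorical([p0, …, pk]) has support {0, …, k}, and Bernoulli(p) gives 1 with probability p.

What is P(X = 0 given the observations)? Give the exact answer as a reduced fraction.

P(X = 0 | obs) = 19/28

Enumerate traces; 12 have nonzero weight after conditioning:
  (X=0, Y=1, Z=0) weight 1/36
  (X=0, Y=1, Z=2) weight 1/18
  (X=0, Y=2, Z=0) weight 1/28
  (X=0, Y=2, Z=2) weight 3/56
  (X=0, Y=3, Z=0) weight 1/36
  (X=0, Y=3, Z=2) weight 1/18
  (X=0, Y=4, Z=0) weight 1/36
  (X=0, Y=4, Z=2) weight 1/18
  (X=1, Y=1, Z=1) weight 1/24
  … 3 more
Group by X:
  weight(X=0) = 19/56
  weight(X=1) = 9/56
Total weight = 19/56 + 9/56 = 1/2
P(X=0 | obs) = 19/56 / 1/2 = 19/28
P(X=1 | obs) = 9/56 / 1/2 = 9/28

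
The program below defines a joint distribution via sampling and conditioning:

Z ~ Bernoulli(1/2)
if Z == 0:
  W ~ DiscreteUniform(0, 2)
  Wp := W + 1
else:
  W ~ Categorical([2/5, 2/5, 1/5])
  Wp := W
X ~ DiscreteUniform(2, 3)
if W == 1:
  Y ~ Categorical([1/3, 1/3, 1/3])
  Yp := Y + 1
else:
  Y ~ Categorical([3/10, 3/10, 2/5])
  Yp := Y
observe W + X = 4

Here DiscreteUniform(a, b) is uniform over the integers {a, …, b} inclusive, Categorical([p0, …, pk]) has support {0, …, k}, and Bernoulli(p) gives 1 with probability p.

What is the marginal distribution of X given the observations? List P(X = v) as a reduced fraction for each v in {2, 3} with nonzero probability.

P(X=2) = 8/19, P(X=3) = 11/19

Enumerate traces; 12 have nonzero weight after conditioning:
  (Z=0, W=1, X=3, Y=0) weight 1/36
  (Z=0, W=1, X=3, Y=1) weight 1/36
  (Z=0, W=1, X=3, Y=2) weight 1/36
  (Z=0, W=2, X=2, Y=0) weight 1/40
  (Z=0, W=2, X=2, Y=1) weight 1/40
  (Z=0, W=2, X=2, Y=2) weight 1/30
  (Z=1, W=1, X=3, Y=0) weight 1/30
  (Z=1, W=1, X=3, Y=1) weight 1/30
  … 4 more
Group by X:
  weight(X=2) = 2/15
  weight(X=3) = 11/60
Total weight = 2/15 + 11/60 = 19/60
P(X=2 | obs) = 2/15 / 19/60 = 8/19
P(X=3 | obs) = 11/60 / 19/60 = 11/19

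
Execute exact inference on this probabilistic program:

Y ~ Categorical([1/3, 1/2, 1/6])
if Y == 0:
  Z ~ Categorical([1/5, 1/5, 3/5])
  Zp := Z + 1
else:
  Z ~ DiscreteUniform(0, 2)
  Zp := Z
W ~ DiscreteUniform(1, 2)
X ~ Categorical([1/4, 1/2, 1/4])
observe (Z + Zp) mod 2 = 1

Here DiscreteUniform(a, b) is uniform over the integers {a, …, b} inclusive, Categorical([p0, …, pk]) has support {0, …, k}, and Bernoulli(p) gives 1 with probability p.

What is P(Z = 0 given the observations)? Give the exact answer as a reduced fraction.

Enumerate traces; 18 have nonzero weight after conditioning:
  (Y=0, Z=0, W=1, X=0) weight 1/120
  (Y=0, Z=0, W=1, X=1) weight 1/60
  (Y=0, Z=0, W=1, X=2) weight 1/120
  (Y=0, Z=0, W=2, X=0) weight 1/120
  (Y=0, Z=0, W=2, X=1) weight 1/60
  (Y=0, Z=0, W=2, X=2) weight 1/120
  (Y=0, Z=1, W=1, X=0) weight 1/120
  (Y=0, Z=1, W=1, X=1) weight 1/60
  (Y=0, Z=2, W=1, X=0) weight 1/40
  … 9 more
Group by Z:
  weight(Z=0) = 1/15
  weight(Z=1) = 1/15
  weight(Z=2) = 1/5
Total weight = 1/15 + 1/15 + 1/5 = 1/3
P(Z=0 | obs) = 1/15 / 1/3 = 1/5
P(Z=1 | obs) = 1/15 / 1/3 = 1/5
P(Z=2 | obs) = 1/5 / 1/3 = 3/5

P(Z = 0 | obs) = 1/5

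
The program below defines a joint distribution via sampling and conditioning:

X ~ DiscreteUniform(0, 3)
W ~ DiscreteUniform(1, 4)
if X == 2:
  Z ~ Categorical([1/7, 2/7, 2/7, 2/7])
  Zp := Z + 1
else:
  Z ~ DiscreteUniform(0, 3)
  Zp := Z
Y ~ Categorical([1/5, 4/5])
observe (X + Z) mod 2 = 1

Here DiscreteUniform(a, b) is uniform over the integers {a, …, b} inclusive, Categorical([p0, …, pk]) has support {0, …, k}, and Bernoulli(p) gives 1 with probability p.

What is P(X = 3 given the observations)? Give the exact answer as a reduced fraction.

P(X = 3 | obs) = 7/29

Enumerate traces; 64 have nonzero weight after conditioning:
  (X=0, W=1, Z=1, Y=0) weight 1/320
  (X=0, W=1, Z=1, Y=1) weight 1/80
  (X=0, W=1, Z=3, Y=0) weight 1/320
  (X=0, W=1, Z=3, Y=1) weight 1/80
  (X=0, W=2, Z=1, Y=0) weight 1/320
  (X=0, W=2, Z=1, Y=1) weight 1/80
  (X=0, W=2, Z=3, Y=0) weight 1/320
  (X=0, W=2, Z=3, Y=1) weight 1/80
  (X=1, W=1, Z=0, Y=0) weight 1/320
  (X=2, W=1, Z=1, Y=0) weight 1/280
  … 54 more
Group by X:
  weight(X=0) = 1/8
  weight(X=1) = 1/8
  weight(X=2) = 1/7
  weight(X=3) = 1/8
Total weight = 1/8 + 1/8 + 1/7 + 1/8 = 29/56
P(X=0 | obs) = 1/8 / 29/56 = 7/29
P(X=1 | obs) = 1/8 / 29/56 = 7/29
P(X=2 | obs) = 1/7 / 29/56 = 8/29
P(X=3 | obs) = 1/8 / 29/56 = 7/29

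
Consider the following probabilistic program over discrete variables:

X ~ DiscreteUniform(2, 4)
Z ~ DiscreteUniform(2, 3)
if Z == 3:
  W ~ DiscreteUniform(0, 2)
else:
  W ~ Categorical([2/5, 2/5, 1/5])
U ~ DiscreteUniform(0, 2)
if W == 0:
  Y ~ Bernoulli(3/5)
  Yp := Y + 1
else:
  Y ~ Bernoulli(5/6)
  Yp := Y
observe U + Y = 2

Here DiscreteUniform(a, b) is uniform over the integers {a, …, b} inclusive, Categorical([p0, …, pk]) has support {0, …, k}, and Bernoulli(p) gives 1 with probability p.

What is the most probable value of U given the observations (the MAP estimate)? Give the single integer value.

argmax_v P(U = v | obs) = 1

Enumerate traces; 36 have nonzero weight after conditioning:
  (X=2, Z=2, W=0, U=1, Y=1) weight 1/75
  (X=2, Z=2, W=0, U=2, Y=0) weight 2/225
  (X=2, Z=2, W=1, U=1, Y=1) weight 1/54
  (X=2, Z=2, W=1, U=2, Y=0) weight 1/270
  (X=2, Z=2, W=2, U=1, Y=1) weight 1/108
  (X=2, Z=2, W=2, U=2, Y=0) weight 1/540
  (X=2, Z=3, W=0, U=1, Y=1) weight 1/90
  (X=2, Z=3, W=0, U=2, Y=0) weight 1/135
  … 28 more
Group by U:
  weight(U=1) = 673/2700
  weight(U=2) = 227/2700
Total weight = 673/2700 + 227/2700 = 1/3
P(U=1 | obs) = 673/2700 / 1/3 = 673/900
P(U=2 | obs) = 227/2700 / 1/3 = 227/900
argmax = 1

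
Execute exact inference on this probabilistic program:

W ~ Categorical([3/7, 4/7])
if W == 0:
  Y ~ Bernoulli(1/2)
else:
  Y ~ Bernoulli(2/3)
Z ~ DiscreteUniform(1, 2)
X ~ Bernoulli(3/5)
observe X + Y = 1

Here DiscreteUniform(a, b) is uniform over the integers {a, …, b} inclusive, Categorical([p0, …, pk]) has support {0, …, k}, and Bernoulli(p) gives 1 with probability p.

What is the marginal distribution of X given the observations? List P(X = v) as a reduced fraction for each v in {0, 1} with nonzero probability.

Enumerate traces; 8 have nonzero weight after conditioning:
  (W=0, Y=0, Z=1, X=1) weight 9/140
  (W=0, Y=0, Z=2, X=1) weight 9/140
  (W=0, Y=1, Z=1, X=0) weight 3/70
  (W=0, Y=1, Z=2, X=0) weight 3/70
  (W=1, Y=0, Z=1, X=1) weight 2/35
  (W=1, Y=0, Z=2, X=1) weight 2/35
  (W=1, Y=1, Z=1, X=0) weight 8/105
  (W=1, Y=1, Z=2, X=0) weight 8/105
Group by X:
  weight(X=0) = 5/21
  weight(X=1) = 17/70
Total weight = 5/21 + 17/70 = 101/210
P(X=0 | obs) = 5/21 / 101/210 = 50/101
P(X=1 | obs) = 17/70 / 101/210 = 51/101

P(X=0) = 50/101, P(X=1) = 51/101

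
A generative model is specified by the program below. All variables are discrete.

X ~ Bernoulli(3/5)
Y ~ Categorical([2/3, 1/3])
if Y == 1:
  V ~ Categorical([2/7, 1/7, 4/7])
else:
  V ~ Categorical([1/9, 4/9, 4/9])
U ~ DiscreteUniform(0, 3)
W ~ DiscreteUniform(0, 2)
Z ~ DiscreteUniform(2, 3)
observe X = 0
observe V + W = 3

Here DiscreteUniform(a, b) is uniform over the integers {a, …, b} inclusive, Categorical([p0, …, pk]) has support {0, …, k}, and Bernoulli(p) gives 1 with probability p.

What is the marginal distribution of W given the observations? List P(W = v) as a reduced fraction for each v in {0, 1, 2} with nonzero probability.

P(W=1) = 92/157, P(W=2) = 65/157

Enumerate traces; 32 have nonzero weight after conditioning:
  (X=0, Y=0, V=1, U=0, W=2, Z=2) weight 2/405
  (X=0, Y=0, V=1, U=0, W=2, Z=3) weight 2/405
  (X=0, Y=0, V=1, U=1, W=2, Z=2) weight 2/405
  (X=0, Y=0, V=1, U=1, W=2, Z=3) weight 2/405
  (X=0, Y=0, V=1, U=2, W=2, Z=2) weight 2/405
  (X=0, Y=0, V=1, U=2, W=2, Z=3) weight 2/405
  (X=0, Y=0, V=1, U=3, W=2, Z=2) weight 2/405
  (X=0, Y=0, V=1, U=3, W=2, Z=3) weight 2/405
  (X=0, Y=0, V=2, U=0, W=1, Z=2) weight 2/405
  … 23 more
Group by W:
  weight(W=1) = 184/2835
  weight(W=2) = 26/567
Total weight = 184/2835 + 26/567 = 314/2835
P(W=1 | obs) = 184/2835 / 314/2835 = 92/157
P(W=2 | obs) = 26/567 / 314/2835 = 65/157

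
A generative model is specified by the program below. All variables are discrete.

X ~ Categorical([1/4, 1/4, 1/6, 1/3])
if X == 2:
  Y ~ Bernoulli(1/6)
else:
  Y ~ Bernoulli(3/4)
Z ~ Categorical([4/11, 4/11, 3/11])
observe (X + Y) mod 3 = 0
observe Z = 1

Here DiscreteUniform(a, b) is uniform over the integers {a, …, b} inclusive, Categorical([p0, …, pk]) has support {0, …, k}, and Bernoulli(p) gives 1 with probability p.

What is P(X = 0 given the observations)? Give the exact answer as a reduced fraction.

P(X = 0 | obs) = 9/25

Enumerate traces; 3 have nonzero weight after conditioning:
  (X=0, Y=0, Z=1) weight 1/44
  (X=2, Y=1, Z=1) weight 1/99
  (X=3, Y=0, Z=1) weight 1/33
Group by X:
  weight(X=0) = 1/44
  weight(X=2) = 1/99
  weight(X=3) = 1/33
Total weight = 1/44 + 1/99 + 1/33 = 25/396
P(X=0 | obs) = 1/44 / 25/396 = 9/25
P(X=2 | obs) = 1/99 / 25/396 = 4/25
P(X=3 | obs) = 1/33 / 25/396 = 12/25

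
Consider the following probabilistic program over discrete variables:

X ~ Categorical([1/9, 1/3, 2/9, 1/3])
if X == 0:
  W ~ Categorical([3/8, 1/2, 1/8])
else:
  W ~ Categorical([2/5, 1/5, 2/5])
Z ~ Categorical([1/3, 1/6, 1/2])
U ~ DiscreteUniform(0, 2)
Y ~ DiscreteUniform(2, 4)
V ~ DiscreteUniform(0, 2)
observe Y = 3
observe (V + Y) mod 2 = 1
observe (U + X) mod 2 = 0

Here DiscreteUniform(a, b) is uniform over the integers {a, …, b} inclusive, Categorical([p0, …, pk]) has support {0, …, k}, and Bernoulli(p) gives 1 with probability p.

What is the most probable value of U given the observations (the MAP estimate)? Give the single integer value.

argmax_v P(U = v | obs) = 1

Enumerate traces; 108 have nonzero weight after conditioning:
  (X=0, W=0, Z=0, U=0, Y=3, V=0) weight 1/1944
  (X=0, W=0, Z=0, U=0, Y=3, V=2) weight 1/1944
  (X=0, W=0, Z=0, U=2, Y=3, V=0) weight 1/1944
  (X=0, W=0, Z=0, U=2, Y=3, V=2) weight 1/1944
  (X=0, W=0, Z=1, U=0, Y=3, V=0) weight 1/3888
  (X=0, W=0, Z=1, U=0, Y=3, V=2) weight 1/3888
  (X=0, W=0, Z=1, U=2, Y=3, V=0) weight 1/3888
  (X=0, W=0, Z=1, U=2, Y=3, V=2) weight 1/3888
  (X=1, W=0, Z=0, U=1, Y=3, V=0) weight 2/1215
  … 99 more
Group by U:
  weight(U=0) = 2/81
  weight(U=1) = 4/81
  weight(U=2) = 2/81
Total weight = 2/81 + 4/81 + 2/81 = 8/81
P(U=0 | obs) = 2/81 / 8/81 = 1/4
P(U=1 | obs) = 4/81 / 8/81 = 1/2
P(U=2 | obs) = 2/81 / 8/81 = 1/4
argmax = 1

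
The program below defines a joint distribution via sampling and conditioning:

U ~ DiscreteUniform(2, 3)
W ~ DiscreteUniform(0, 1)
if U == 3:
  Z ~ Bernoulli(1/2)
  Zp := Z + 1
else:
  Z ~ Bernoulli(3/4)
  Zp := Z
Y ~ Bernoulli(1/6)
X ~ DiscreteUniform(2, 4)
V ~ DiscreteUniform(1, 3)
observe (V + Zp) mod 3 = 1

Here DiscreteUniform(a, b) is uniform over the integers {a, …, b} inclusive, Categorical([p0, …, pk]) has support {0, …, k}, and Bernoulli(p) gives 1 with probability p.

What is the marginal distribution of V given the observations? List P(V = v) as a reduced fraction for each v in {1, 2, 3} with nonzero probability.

P(V=1) = 1/8, P(V=2) = 1/4, P(V=3) = 5/8

Enumerate traces; 48 have nonzero weight after conditioning:
  (U=2, W=0, Z=0, Y=0, X=2, V=1) weight 5/864
  (U=2, W=0, Z=0, Y=0, X=3, V=1) weight 5/864
  (U=2, W=0, Z=0, Y=0, X=4, V=1) weight 5/864
  (U=2, W=0, Z=0, Y=1, X=2, V=1) weight 1/864
  (U=2, W=0, Z=0, Y=1, X=3, V=1) weight 1/864
  (U=2, W=0, Z=0, Y=1, X=4, V=1) weight 1/864
  (U=2, W=0, Z=1, Y=0, X=2, V=3) weight 5/288
  (U=2, W=0, Z=1, Y=0, X=3, V=3) weight 5/288
  (U=3, W=0, Z=1, Y=0, X=2, V=2) weight 5/432
  … 39 more
Group by V:
  weight(V=1) = 1/24
  weight(V=2) = 1/12
  weight(V=3) = 5/24
Total weight = 1/24 + 1/12 + 5/24 = 1/3
P(V=1 | obs) = 1/24 / 1/3 = 1/8
P(V=2 | obs) = 1/12 / 1/3 = 1/4
P(V=3 | obs) = 5/24 / 1/3 = 5/8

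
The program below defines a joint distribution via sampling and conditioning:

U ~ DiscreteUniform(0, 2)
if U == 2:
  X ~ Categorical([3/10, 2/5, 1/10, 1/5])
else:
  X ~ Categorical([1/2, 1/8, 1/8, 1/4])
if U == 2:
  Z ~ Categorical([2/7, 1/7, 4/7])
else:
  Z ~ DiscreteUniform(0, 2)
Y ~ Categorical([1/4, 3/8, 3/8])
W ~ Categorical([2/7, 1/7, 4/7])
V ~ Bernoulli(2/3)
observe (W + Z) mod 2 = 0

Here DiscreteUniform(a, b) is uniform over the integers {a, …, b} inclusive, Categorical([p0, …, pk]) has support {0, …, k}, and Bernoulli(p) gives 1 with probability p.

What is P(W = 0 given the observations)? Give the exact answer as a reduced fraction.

P(W = 0 | obs) = 92/293

Enumerate traces; 360 have nonzero weight after conditioning:
  (U=0, X=0, Z=0, Y=0, W=0, V=0) weight 1/756
  (U=0, X=0, Z=0, Y=0, W=0, V=1) weight 1/378
  (U=0, X=0, Z=0, Y=0, W=2, V=0) weight 1/378
  (U=0, X=0, Z=0, Y=0, W=2, V=1) weight 1/189
  (U=0, X=0, Z=0, Y=1, W=0, V=0) weight 1/504
  (U=0, X=0, Z=0, Y=1, W=0, V=1) weight 1/252
  (U=0, X=0, Z=0, Y=1, W=2, V=0) weight 1/252
  (U=0, X=0, Z=0, Y=1, W=2, V=1) weight 1/126
  (U=0, X=0, Z=1, Y=0, W=1, V=0) weight 1/1512
  … 351 more
Group by W:
  weight(W=0) = 92/441
  weight(W=1) = 17/441
  weight(W=2) = 184/441
Total weight = 92/441 + 17/441 + 184/441 = 293/441
P(W=0 | obs) = 92/441 / 293/441 = 92/293
P(W=1 | obs) = 17/441 / 293/441 = 17/293
P(W=2 | obs) = 184/441 / 293/441 = 184/293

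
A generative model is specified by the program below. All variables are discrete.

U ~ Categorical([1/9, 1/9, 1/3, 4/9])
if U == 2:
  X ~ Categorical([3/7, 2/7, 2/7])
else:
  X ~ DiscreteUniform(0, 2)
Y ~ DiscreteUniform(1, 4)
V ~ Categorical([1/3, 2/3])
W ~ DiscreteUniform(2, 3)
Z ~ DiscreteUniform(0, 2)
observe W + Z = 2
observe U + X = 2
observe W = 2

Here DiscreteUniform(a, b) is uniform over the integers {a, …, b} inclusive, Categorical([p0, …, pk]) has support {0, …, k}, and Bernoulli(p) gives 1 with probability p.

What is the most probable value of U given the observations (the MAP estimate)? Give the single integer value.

argmax_v P(U = v | obs) = 2

Enumerate traces; 24 have nonzero weight after conditioning:
  (U=0, X=2, Y=1, V=0, W=2, Z=0) weight 1/1944
  (U=0, X=2, Y=1, V=1, W=2, Z=0) weight 1/972
  (U=0, X=2, Y=2, V=0, W=2, Z=0) weight 1/1944
  (U=0, X=2, Y=2, V=1, W=2, Z=0) weight 1/972
  (U=0, X=2, Y=3, V=0, W=2, Z=0) weight 1/1944
  (U=0, X=2, Y=3, V=1, W=2, Z=0) weight 1/972
  (U=0, X=2, Y=4, V=0, W=2, Z=0) weight 1/1944
  (U=0, X=2, Y=4, V=1, W=2, Z=0) weight 1/972
  (U=1, X=1, Y=1, V=0, W=2, Z=0) weight 1/1944
  (U=2, X=0, Y=1, V=0, W=2, Z=0) weight 1/504
  … 14 more
Group by U:
  weight(U=0) = 1/162
  weight(U=1) = 1/162
  weight(U=2) = 1/42
Total weight = 1/162 + 1/162 + 1/42 = 41/1134
P(U=0 | obs) = 1/162 / 41/1134 = 7/41
P(U=1 | obs) = 1/162 / 41/1134 = 7/41
P(U=2 | obs) = 1/42 / 41/1134 = 27/41
argmax = 2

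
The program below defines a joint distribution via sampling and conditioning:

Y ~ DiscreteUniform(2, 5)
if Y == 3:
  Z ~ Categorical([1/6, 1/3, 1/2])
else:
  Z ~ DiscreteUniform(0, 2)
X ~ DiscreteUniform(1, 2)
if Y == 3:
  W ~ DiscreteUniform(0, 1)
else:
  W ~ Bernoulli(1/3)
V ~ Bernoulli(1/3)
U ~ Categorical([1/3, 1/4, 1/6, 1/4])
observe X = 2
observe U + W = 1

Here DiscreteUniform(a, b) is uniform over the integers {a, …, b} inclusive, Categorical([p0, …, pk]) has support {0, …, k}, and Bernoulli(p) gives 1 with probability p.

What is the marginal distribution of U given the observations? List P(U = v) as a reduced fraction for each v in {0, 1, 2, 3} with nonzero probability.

P(U=0) = 4/9, P(U=1) = 5/9

Enumerate traces; 48 have nonzero weight after conditioning:
  (Y=2, Z=0, X=2, W=0, V=0, U=1) weight 1/216
  (Y=2, Z=0, X=2, W=0, V=1, U=1) weight 1/432
  (Y=2, Z=0, X=2, W=1, V=0, U=0) weight 1/324
  (Y=2, Z=0, X=2, W=1, V=1, U=0) weight 1/648
  (Y=2, Z=1, X=2, W=0, V=0, U=1) weight 1/216
  (Y=2, Z=1, X=2, W=0, V=1, U=1) weight 1/432
  (Y=2, Z=1, X=2, W=1, V=0, U=0) weight 1/324
  (Y=2, Z=1, X=2, W=1, V=1, U=0) weight 1/648
  … 40 more
Group by U:
  weight(U=0) = 1/16
  weight(U=1) = 5/64
Total weight = 1/16 + 5/64 = 9/64
P(U=0 | obs) = 1/16 / 9/64 = 4/9
P(U=1 | obs) = 5/64 / 9/64 = 5/9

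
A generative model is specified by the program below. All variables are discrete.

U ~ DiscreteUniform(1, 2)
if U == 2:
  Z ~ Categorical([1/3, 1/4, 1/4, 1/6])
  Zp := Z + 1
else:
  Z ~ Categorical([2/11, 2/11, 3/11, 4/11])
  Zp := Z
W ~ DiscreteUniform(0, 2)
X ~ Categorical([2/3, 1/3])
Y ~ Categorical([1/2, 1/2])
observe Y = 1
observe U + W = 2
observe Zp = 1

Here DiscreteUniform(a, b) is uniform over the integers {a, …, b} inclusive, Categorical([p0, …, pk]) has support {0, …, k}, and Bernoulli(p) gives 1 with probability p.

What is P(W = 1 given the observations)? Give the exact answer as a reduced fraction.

P(W = 1 | obs) = 6/17

Enumerate traces; 4 have nonzero weight after conditioning:
  (U=1, Z=1, W=1, X=0, Y=1) weight 1/99
  (U=1, Z=1, W=1, X=1, Y=1) weight 1/198
  (U=2, Z=0, W=0, X=0, Y=1) weight 1/54
  (U=2, Z=0, W=0, X=1, Y=1) weight 1/108
Group by W:
  weight(W=0) = 1/36
  weight(W=1) = 1/66
Total weight = 1/36 + 1/66 = 17/396
P(W=0 | obs) = 1/36 / 17/396 = 11/17
P(W=1 | obs) = 1/66 / 17/396 = 6/17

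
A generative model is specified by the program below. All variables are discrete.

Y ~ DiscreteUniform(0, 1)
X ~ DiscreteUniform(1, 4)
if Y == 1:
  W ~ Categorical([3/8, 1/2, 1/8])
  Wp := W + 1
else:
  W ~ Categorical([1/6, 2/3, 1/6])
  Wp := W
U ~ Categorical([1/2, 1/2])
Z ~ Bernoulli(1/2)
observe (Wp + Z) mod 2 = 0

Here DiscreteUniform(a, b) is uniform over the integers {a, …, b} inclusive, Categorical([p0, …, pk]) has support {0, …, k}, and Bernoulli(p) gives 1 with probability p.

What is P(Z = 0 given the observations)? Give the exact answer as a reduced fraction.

P(Z = 0 | obs) = 5/12

Enumerate traces; 48 have nonzero weight after conditioning:
  (Y=0, X=1, W=0, U=0, Z=0) weight 1/192
  (Y=0, X=1, W=0, U=1, Z=0) weight 1/192
  (Y=0, X=1, W=1, U=0, Z=1) weight 1/48
  (Y=0, X=1, W=1, U=1, Z=1) weight 1/48
  (Y=0, X=1, W=2, U=0, Z=0) weight 1/192
  (Y=0, X=1, W=2, U=1, Z=0) weight 1/192
  (Y=0, X=2, W=0, U=0, Z=0) weight 1/192
  (Y=0, X=2, W=0, U=1, Z=0) weight 1/192
  … 40 more
Group by Z:
  weight(Z=0) = 5/24
  weight(Z=1) = 7/24
Total weight = 5/24 + 7/24 = 1/2
P(Z=0 | obs) = 5/24 / 1/2 = 5/12
P(Z=1 | obs) = 7/24 / 1/2 = 7/12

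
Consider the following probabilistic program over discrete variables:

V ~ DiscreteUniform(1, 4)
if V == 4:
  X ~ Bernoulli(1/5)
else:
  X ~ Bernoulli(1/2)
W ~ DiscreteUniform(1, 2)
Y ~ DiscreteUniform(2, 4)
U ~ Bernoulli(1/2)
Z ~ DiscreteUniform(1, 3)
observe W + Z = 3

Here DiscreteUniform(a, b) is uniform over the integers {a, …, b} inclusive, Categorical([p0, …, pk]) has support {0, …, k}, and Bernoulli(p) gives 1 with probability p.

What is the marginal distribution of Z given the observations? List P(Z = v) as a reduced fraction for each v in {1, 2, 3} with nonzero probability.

Enumerate traces; 96 have nonzero weight after conditioning:
  (V=1, X=0, W=1, Y=2, U=0, Z=2) weight 1/288
  (V=1, X=0, W=1, Y=2, U=1, Z=2) weight 1/288
  (V=1, X=0, W=1, Y=3, U=0, Z=2) weight 1/288
  (V=1, X=0, W=1, Y=3, U=1, Z=2) weight 1/288
  (V=1, X=0, W=1, Y=4, U=0, Z=2) weight 1/288
  (V=1, X=0, W=1, Y=4, U=1, Z=2) weight 1/288
  (V=1, X=0, W=2, Y=2, U=0, Z=1) weight 1/288
  (V=1, X=0, W=2, Y=2, U=1, Z=1) weight 1/288
  … 88 more
Group by Z:
  weight(Z=1) = 1/6
  weight(Z=2) = 1/6
Total weight = 1/6 + 1/6 = 1/3
P(Z=1 | obs) = 1/6 / 1/3 = 1/2
P(Z=2 | obs) = 1/6 / 1/3 = 1/2

P(Z=1) = 1/2, P(Z=2) = 1/2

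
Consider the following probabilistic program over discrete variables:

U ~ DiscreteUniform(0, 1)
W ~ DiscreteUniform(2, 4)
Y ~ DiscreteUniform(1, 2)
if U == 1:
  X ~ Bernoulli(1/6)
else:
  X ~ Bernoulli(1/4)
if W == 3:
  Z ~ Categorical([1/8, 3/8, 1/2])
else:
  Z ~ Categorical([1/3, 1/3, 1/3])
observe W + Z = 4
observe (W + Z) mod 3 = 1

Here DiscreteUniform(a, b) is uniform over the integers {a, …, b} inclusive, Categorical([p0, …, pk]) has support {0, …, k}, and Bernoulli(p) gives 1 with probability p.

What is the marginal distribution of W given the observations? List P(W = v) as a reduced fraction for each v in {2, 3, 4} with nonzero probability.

P(W=2) = 8/25, P(W=3) = 9/25, P(W=4) = 8/25

Enumerate traces; 24 have nonzero weight after conditioning:
  (U=0, W=2, Y=1, X=0, Z=2) weight 1/48
  (U=0, W=2, Y=1, X=1, Z=2) weight 1/144
  (U=0, W=2, Y=2, X=0, Z=2) weight 1/48
  (U=0, W=2, Y=2, X=1, Z=2) weight 1/144
  (U=0, W=3, Y=1, X=0, Z=1) weight 3/128
  (U=0, W=3, Y=1, X=1, Z=1) weight 1/128
  (U=0, W=3, Y=2, X=0, Z=1) weight 3/128
  (U=0, W=3, Y=2, X=1, Z=1) weight 1/128
  (U=0, W=4, Y=1, X=0, Z=0) weight 1/48
  … 15 more
Group by W:
  weight(W=2) = 1/9
  weight(W=3) = 1/8
  weight(W=4) = 1/9
Total weight = 1/9 + 1/8 + 1/9 = 25/72
P(W=2 | obs) = 1/9 / 25/72 = 8/25
P(W=3 | obs) = 1/8 / 25/72 = 9/25
P(W=4 | obs) = 1/9 / 25/72 = 8/25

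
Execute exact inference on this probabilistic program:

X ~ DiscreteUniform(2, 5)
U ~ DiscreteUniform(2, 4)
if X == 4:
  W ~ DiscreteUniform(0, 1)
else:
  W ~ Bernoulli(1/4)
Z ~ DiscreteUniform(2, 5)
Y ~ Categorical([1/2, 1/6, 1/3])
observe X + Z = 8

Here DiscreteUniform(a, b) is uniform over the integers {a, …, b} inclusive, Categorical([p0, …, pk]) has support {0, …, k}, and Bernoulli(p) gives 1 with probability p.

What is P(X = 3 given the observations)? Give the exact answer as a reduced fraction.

P(X = 3 | obs) = 1/3

Enumerate traces; 54 have nonzero weight after conditioning:
  (X=3, U=2, W=0, Z=5, Y=0) weight 1/128
  (X=3, U=2, W=0, Z=5, Y=1) weight 1/384
  (X=3, U=2, W=0, Z=5, Y=2) weight 1/192
  (X=3, U=2, W=1, Z=5, Y=0) weight 1/384
  (X=3, U=2, W=1, Z=5, Y=1) weight 1/1152
  (X=3, U=2, W=1, Z=5, Y=2) weight 1/576
  (X=3, U=3, W=0, Z=5, Y=0) weight 1/128
  (X=3, U=3, W=0, Z=5, Y=1) weight 1/384
  (X=4, U=2, W=0, Z=4, Y=0) weight 1/192
  (X=5, U=2, W=0, Z=3, Y=0) weight 1/128
  … 44 more
Group by X:
  weight(X=3) = 1/16
  weight(X=4) = 1/16
  weight(X=5) = 1/16
Total weight = 1/16 + 1/16 + 1/16 = 3/16
P(X=3 | obs) = 1/16 / 3/16 = 1/3
P(X=4 | obs) = 1/16 / 3/16 = 1/3
P(X=5 | obs) = 1/16 / 3/16 = 1/3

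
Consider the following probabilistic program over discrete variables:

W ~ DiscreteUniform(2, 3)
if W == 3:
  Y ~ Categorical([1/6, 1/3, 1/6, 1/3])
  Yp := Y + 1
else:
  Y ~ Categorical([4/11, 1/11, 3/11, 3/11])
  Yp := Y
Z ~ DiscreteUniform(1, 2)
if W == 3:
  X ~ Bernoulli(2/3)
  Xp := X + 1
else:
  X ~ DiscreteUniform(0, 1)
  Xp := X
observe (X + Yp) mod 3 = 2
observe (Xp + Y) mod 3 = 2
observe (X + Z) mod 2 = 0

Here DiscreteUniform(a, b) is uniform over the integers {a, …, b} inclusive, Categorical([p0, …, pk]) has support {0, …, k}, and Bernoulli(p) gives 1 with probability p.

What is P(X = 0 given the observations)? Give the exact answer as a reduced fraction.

P(X = 0 | obs) = 49/124

Enumerate traces; 5 have nonzero weight after conditioning:
  (W=2, Y=1, Z=1, X=1) weight 1/88
  (W=2, Y=2, Z=2, X=0) weight 3/88
  (W=3, Y=0, Z=1, X=1) weight 1/36
  (W=3, Y=1, Z=2, X=0) weight 1/36
  (W=3, Y=3, Z=1, X=1) weight 1/18
Group by X:
  weight(X=0) = 49/792
  weight(X=1) = 25/264
Total weight = 49/792 + 25/264 = 31/198
P(X=0 | obs) = 49/792 / 31/198 = 49/124
P(X=1 | obs) = 25/264 / 31/198 = 75/124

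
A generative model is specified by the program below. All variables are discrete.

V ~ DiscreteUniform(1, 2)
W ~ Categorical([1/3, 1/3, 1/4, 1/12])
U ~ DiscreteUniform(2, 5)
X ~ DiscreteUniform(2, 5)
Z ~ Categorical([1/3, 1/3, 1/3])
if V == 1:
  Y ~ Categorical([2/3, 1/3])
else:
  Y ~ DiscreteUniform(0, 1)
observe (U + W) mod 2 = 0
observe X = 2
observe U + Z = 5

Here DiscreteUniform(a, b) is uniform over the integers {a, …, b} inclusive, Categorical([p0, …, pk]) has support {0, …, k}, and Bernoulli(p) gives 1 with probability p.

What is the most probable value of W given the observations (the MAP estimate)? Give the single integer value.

Enumerate traces; 24 have nonzero weight after conditioning:
  (V=1, W=0, U=4, X=2, Z=1, Y=0) weight 1/432
  (V=1, W=0, U=4, X=2, Z=1, Y=1) weight 1/864
  (V=1, W=1, U=3, X=2, Z=2, Y=0) weight 1/432
  (V=1, W=1, U=3, X=2, Z=2, Y=1) weight 1/864
  (V=1, W=1, U=5, X=2, Z=0, Y=0) weight 1/432
  (V=1, W=1, U=5, X=2, Z=0, Y=1) weight 1/864
  (V=1, W=2, U=4, X=2, Z=1, Y=0) weight 1/576
  (V=1, W=2, U=4, X=2, Z=1, Y=1) weight 1/1152
  (V=1, W=3, U=3, X=2, Z=2, Y=0) weight 1/1728
  … 15 more
Group by W:
  weight(W=0) = 1/144
  weight(W=1) = 1/72
  weight(W=2) = 1/192
  weight(W=3) = 1/288
Total weight = 1/144 + 1/72 + 1/192 + 1/288 = 17/576
P(W=0 | obs) = 1/144 / 17/576 = 4/17
P(W=1 | obs) = 1/72 / 17/576 = 8/17
P(W=2 | obs) = 1/192 / 17/576 = 3/17
P(W=3 | obs) = 1/288 / 17/576 = 2/17
argmax = 1

argmax_v P(W = v | obs) = 1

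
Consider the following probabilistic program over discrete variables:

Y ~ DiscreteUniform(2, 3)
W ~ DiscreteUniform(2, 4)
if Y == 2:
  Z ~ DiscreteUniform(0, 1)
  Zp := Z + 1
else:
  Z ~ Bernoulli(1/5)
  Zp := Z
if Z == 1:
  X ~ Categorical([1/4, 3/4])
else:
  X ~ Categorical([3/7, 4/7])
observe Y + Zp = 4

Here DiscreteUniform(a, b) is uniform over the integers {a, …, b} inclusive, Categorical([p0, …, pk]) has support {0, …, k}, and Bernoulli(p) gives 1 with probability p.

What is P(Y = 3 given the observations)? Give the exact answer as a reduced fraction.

Enumerate traces; 12 have nonzero weight after conditioning:
  (Y=2, W=2, Z=1, X=0) weight 1/48
  (Y=2, W=2, Z=1, X=1) weight 1/16
  (Y=2, W=3, Z=1, X=0) weight 1/48
  (Y=2, W=3, Z=1, X=1) weight 1/16
  (Y=2, W=4, Z=1, X=0) weight 1/48
  (Y=2, W=4, Z=1, X=1) weight 1/16
  (Y=3, W=2, Z=1, X=0) weight 1/120
  (Y=3, W=2, Z=1, X=1) weight 1/40
  … 4 more
Group by Y:
  weight(Y=2) = 1/4
  weight(Y=3) = 1/10
Total weight = 1/4 + 1/10 = 7/20
P(Y=2 | obs) = 1/4 / 7/20 = 5/7
P(Y=3 | obs) = 1/10 / 7/20 = 2/7

P(Y = 3 | obs) = 2/7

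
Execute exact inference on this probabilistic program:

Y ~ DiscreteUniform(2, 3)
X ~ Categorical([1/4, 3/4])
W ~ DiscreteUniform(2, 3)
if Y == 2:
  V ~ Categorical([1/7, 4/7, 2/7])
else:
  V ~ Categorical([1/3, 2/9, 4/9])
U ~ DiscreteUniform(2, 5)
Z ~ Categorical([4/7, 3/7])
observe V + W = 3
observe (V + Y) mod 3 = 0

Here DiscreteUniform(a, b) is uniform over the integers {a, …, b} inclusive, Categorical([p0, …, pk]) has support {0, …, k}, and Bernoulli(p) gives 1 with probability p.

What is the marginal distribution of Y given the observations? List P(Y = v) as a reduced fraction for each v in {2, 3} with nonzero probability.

P(Y=2) = 12/19, P(Y=3) = 7/19

Enumerate traces; 32 have nonzero weight after conditioning:
  (Y=2, X=0, W=2, V=1, U=2, Z=0) weight 1/196
  (Y=2, X=0, W=2, V=1, U=2, Z=1) weight 3/784
  (Y=2, X=0, W=2, V=1, U=3, Z=0) weight 1/196
  (Y=2, X=0, W=2, V=1, U=3, Z=1) weight 3/784
  (Y=2, X=0, W=2, V=1, U=4, Z=0) weight 1/196
  (Y=2, X=0, W=2, V=1, U=4, Z=1) weight 3/784
  (Y=2, X=0, W=2, V=1, U=5, Z=0) weight 1/196
  (Y=2, X=0, W=2, V=1, U=5, Z=1) weight 3/784
  (Y=3, X=0, W=3, V=0, U=2, Z=0) weight 1/336
  … 23 more
Group by Y:
  weight(Y=2) = 1/7
  weight(Y=3) = 1/12
Total weight = 1/7 + 1/12 = 19/84
P(Y=2 | obs) = 1/7 / 19/84 = 12/19
P(Y=3 | obs) = 1/12 / 19/84 = 7/19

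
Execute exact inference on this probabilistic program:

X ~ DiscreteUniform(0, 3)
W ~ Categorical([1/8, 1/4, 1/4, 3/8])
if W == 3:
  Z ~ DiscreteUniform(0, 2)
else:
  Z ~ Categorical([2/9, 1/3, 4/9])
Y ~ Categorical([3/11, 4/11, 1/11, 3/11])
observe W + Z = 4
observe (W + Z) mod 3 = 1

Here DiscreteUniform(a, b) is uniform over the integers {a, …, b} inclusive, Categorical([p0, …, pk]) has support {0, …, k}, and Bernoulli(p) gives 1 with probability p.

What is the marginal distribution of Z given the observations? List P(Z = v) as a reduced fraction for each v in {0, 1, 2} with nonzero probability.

P(Z=1) = 9/17, P(Z=2) = 8/17

Enumerate traces; 32 have nonzero weight after conditioning:
  (X=0, W=2, Z=2, Y=0) weight 1/132
  (X=0, W=2, Z=2, Y=1) weight 1/99
  (X=0, W=2, Z=2, Y=2) weight 1/396
  (X=0, W=2, Z=2, Y=3) weight 1/132
  (X=0, W=3, Z=1, Y=0) weight 3/352
  (X=0, W=3, Z=1, Y=1) weight 1/88
  (X=0, W=3, Z=1, Y=2) weight 1/352
  (X=0, W=3, Z=1, Y=3) weight 3/352
  … 24 more
Group by Z:
  weight(Z=1) = 1/8
  weight(Z=2) = 1/9
Total weight = 1/8 + 1/9 = 17/72
P(Z=1 | obs) = 1/8 / 17/72 = 9/17
P(Z=2 | obs) = 1/9 / 17/72 = 8/17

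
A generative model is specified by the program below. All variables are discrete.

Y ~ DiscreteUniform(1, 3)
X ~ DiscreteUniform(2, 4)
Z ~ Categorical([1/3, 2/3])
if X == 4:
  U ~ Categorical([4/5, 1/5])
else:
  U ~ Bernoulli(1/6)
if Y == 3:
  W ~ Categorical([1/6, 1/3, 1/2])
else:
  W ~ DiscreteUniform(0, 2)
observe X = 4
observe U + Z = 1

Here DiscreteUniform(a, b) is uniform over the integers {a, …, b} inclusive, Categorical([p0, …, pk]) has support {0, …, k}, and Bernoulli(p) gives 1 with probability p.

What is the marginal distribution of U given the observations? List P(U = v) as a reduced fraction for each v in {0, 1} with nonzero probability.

Enumerate traces; 18 have nonzero weight after conditioning:
  (Y=1, X=4, Z=0, U=1, W=0) weight 1/405
  (Y=1, X=4, Z=0, U=1, W=1) weight 1/405
  (Y=1, X=4, Z=0, U=1, W=2) weight 1/405
  (Y=1, X=4, Z=1, U=0, W=0) weight 8/405
  (Y=1, X=4, Z=1, U=0, W=1) weight 8/405
  (Y=1, X=4, Z=1, U=0, W=2) weight 8/405
  (Y=2, X=4, Z=0, U=1, W=0) weight 1/405
  (Y=2, X=4, Z=0, U=1, W=1) weight 1/405
  … 10 more
Group by U:
  weight(U=0) = 8/45
  weight(U=1) = 1/45
Total weight = 8/45 + 1/45 = 1/5
P(U=0 | obs) = 8/45 / 1/5 = 8/9
P(U=1 | obs) = 1/45 / 1/5 = 1/9

P(U=0) = 8/9, P(U=1) = 1/9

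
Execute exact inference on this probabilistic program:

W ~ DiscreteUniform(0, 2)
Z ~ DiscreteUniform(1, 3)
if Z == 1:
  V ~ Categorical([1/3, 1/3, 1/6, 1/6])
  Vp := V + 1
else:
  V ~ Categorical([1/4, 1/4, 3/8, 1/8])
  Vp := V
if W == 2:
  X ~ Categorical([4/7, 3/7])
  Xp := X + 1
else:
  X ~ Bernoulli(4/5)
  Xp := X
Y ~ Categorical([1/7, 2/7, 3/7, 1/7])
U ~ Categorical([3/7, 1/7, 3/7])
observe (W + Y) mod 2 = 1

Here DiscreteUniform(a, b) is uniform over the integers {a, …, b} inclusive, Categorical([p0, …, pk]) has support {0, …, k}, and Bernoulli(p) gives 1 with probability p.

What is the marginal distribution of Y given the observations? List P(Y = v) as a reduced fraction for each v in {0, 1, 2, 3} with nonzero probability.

Enumerate traces; 432 have nonzero weight after conditioning:
  (W=0, Z=1, V=0, X=0, Y=1, U=0) weight 2/2205
  (W=0, Z=1, V=0, X=0, Y=1, U=1) weight 2/6615
  (W=0, Z=1, V=0, X=0, Y=1, U=2) weight 2/2205
  (W=0, Z=1, V=0, X=0, Y=3, U=0) weight 1/2205
  (W=0, Z=1, V=0, X=0, Y=3, U=1) weight 1/6615
  (W=0, Z=1, V=0, X=0, Y=3, U=2) weight 1/2205
  (W=0, Z=1, V=0, X=1, Y=1, U=0) weight 8/2205
  (W=0, Z=1, V=0, X=1, Y=1, U=1) weight 8/6615
  (W=1, Z=1, V=0, X=0, Y=0, U=0) weight 1/2205
  (W=1, Z=1, V=0, X=0, Y=2, U=0) weight 1/735
  … 422 more
Group by Y:
  weight(Y=0) = 1/21
  weight(Y=1) = 4/21
  weight(Y=2) = 1/7
  weight(Y=3) = 2/21
Total weight = 1/21 + 4/21 + 1/7 + 2/21 = 10/21
P(Y=0 | obs) = 1/21 / 10/21 = 1/10
P(Y=1 | obs) = 4/21 / 10/21 = 2/5
P(Y=2 | obs) = 1/7 / 10/21 = 3/10
P(Y=3 | obs) = 2/21 / 10/21 = 1/5

P(Y=0) = 1/10, P(Y=1) = 2/5, P(Y=2) = 3/10, P(Y=3) = 1/5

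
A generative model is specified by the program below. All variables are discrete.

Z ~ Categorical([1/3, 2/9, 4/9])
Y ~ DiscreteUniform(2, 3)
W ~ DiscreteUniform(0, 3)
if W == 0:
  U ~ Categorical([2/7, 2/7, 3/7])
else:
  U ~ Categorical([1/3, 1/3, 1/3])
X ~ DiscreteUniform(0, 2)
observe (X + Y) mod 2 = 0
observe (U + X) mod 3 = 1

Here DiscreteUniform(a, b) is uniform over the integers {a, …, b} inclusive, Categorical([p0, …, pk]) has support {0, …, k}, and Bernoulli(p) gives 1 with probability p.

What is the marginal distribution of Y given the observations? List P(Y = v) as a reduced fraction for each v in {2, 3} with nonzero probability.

Enumerate traces; 36 have nonzero weight after conditioning:
  (Z=0, Y=2, W=0, U=1, X=0) weight 1/252
  (Z=0, Y=2, W=0, U=2, X=2) weight 1/168
  (Z=0, Y=2, W=1, U=1, X=0) weight 1/216
  (Z=0, Y=2, W=1, U=2, X=2) weight 1/216
  (Z=0, Y=2, W=2, U=1, X=0) weight 1/216
  (Z=0, Y=2, W=2, U=2, X=2) weight 1/216
  (Z=0, Y=2, W=3, U=1, X=0) weight 1/216
  (Z=0, Y=2, W=3, U=2, X=2) weight 1/216
  (Z=0, Y=3, W=0, U=0, X=1) weight 1/252
  … 27 more
Group by Y:
  weight(Y=2) = 19/168
  weight(Y=3) = 3/56
Total weight = 19/168 + 3/56 = 1/6
P(Y=2 | obs) = 19/168 / 1/6 = 19/28
P(Y=3 | obs) = 3/56 / 1/6 = 9/28

P(Y=2) = 19/28, P(Y=3) = 9/28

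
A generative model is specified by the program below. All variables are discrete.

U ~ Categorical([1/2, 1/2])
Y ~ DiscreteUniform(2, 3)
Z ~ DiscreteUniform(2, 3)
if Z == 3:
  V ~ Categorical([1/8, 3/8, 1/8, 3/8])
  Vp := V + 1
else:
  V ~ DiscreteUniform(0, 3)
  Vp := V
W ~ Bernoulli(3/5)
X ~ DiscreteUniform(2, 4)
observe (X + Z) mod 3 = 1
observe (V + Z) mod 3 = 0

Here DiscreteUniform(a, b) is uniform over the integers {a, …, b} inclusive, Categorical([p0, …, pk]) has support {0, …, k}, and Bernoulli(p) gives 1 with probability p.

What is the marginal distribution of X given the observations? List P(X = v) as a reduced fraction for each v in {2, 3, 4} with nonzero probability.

Enumerate traces; 24 have nonzero weight after conditioning:
  (U=0, Y=2, Z=2, V=1, W=0, X=2) weight 1/240
  (U=0, Y=2, Z=2, V=1, W=1, X=2) weight 1/160
  (U=0, Y=2, Z=3, V=0, W=0, X=4) weight 1/480
  (U=0, Y=2, Z=3, V=0, W=1, X=4) weight 1/320
  (U=0, Y=2, Z=3, V=3, W=0, X=4) weight 1/160
  (U=0, Y=2, Z=3, V=3, W=1, X=4) weight 3/320
  (U=0, Y=3, Z=2, V=1, W=0, X=2) weight 1/240
  (U=0, Y=3, Z=2, V=1, W=1, X=2) weight 1/160
  … 16 more
Group by X:
  weight(X=2) = 1/24
  weight(X=4) = 1/12
Total weight = 1/24 + 1/12 = 1/8
P(X=2 | obs) = 1/24 / 1/8 = 1/3
P(X=4 | obs) = 1/12 / 1/8 = 2/3

P(X=2) = 1/3, P(X=4) = 2/3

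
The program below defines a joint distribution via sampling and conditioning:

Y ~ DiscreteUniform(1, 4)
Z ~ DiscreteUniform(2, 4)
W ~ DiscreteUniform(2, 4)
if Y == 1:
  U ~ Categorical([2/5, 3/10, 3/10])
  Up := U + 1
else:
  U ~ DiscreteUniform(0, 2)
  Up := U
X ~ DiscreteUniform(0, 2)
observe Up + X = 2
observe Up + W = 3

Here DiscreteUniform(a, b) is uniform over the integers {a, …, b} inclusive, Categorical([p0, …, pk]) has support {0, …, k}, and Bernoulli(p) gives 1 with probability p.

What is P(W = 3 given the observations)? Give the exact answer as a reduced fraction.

Enumerate traces; 21 have nonzero weight after conditioning:
  (Y=1, Z=2, W=2, U=0, X=1) weight 1/270
  (Y=1, Z=3, W=2, U=0, X=1) weight 1/270
  (Y=1, Z=4, W=2, U=0, X=1) weight 1/270
  (Y=2, Z=2, W=2, U=1, X=1) weight 1/324
  (Y=2, Z=2, W=3, U=0, X=2) weight 1/324
  (Y=2, Z=3, W=2, U=1, X=1) weight 1/324
  (Y=2, Z=3, W=3, U=0, X=2) weight 1/324
  (Y=2, Z=4, W=2, U=1, X=1) weight 1/324
  … 13 more
Group by W:
  weight(W=2) = 7/180
  weight(W=3) = 1/36
Total weight = 7/180 + 1/36 = 1/15
P(W=2 | obs) = 7/180 / 1/15 = 7/12
P(W=3 | obs) = 1/36 / 1/15 = 5/12

P(W = 3 | obs) = 5/12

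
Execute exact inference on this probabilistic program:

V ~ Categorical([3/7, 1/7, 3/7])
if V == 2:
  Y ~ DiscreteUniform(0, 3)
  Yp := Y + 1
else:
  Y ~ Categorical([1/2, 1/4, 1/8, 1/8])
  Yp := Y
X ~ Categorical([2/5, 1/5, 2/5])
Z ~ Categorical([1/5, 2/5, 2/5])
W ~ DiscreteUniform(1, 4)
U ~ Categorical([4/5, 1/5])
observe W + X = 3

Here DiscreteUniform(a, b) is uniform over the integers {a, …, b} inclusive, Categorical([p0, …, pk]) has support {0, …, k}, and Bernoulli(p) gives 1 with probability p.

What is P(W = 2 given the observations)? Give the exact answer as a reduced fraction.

P(W = 2 | obs) = 1/5

Enumerate traces; 216 have nonzero weight after conditioning:
  (V=0, Y=0, X=0, Z=0, W=3, U=0) weight 3/875
  (V=0, Y=0, X=0, Z=0, W=3, U=1) weight 3/3500
  (V=0, Y=0, X=0, Z=1, W=3, U=0) weight 6/875
  (V=0, Y=0, X=0, Z=1, W=3, U=1) weight 3/1750
  (V=0, Y=0, X=0, Z=2, W=3, U=0) weight 6/875
  (V=0, Y=0, X=0, Z=2, W=3, U=1) weight 3/1750
  (V=0, Y=0, X=1, Z=0, W=2, U=0) weight 3/1750
  (V=0, Y=0, X=1, Z=0, W=2, U=1) weight 3/7000
  (V=0, Y=0, X=2, Z=0, W=1, U=0) weight 3/875
  … 207 more
Group by W:
  weight(W=1) = 1/10
  weight(W=2) = 1/20
  weight(W=3) = 1/10
Total weight = 1/10 + 1/20 + 1/10 = 1/4
P(W=1 | obs) = 1/10 / 1/4 = 2/5
P(W=2 | obs) = 1/20 / 1/4 = 1/5
P(W=3 | obs) = 1/10 / 1/4 = 2/5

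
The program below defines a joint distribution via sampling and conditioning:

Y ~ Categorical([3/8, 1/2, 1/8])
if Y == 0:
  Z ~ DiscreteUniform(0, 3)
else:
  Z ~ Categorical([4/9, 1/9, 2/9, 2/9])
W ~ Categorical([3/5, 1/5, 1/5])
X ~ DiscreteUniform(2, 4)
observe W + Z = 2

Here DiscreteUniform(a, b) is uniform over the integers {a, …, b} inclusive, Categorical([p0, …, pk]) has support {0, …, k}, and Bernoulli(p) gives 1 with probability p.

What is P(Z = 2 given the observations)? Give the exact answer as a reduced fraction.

Enumerate traces; 27 have nonzero weight after conditioning:
  (Y=0, Z=0, W=2, X=2) weight 1/160
  (Y=0, Z=0, W=2, X=3) weight 1/160
  (Y=0, Z=0, W=2, X=4) weight 1/160
  (Y=0, Z=1, W=1, X=2) weight 1/160
  (Y=0, Z=1, W=1, X=3) weight 1/160
  (Y=0, Z=1, W=1, X=4) weight 1/160
  (Y=0, Z=2, W=0, X=2) weight 3/160
  (Y=0, Z=2, W=0, X=3) weight 3/160
  … 19 more
Group by Z:
  weight(Z=0) = 107/1440
  weight(Z=1) = 47/1440
  weight(Z=2) = 67/480
Total weight = 107/1440 + 47/1440 + 67/480 = 71/288
P(Z=0 | obs) = 107/1440 / 71/288 = 107/355
P(Z=1 | obs) = 47/1440 / 71/288 = 47/355
P(Z=2 | obs) = 67/480 / 71/288 = 201/355

P(Z = 2 | obs) = 201/355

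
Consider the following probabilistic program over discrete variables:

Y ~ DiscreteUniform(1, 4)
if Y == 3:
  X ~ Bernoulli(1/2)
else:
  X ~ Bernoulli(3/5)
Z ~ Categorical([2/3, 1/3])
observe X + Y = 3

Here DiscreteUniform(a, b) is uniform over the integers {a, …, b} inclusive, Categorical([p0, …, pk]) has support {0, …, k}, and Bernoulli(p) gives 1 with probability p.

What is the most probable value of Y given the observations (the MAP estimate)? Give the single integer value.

Enumerate traces; 4 have nonzero weight after conditioning:
  (Y=2, X=1, Z=0) weight 1/10
  (Y=2, X=1, Z=1) weight 1/20
  (Y=3, X=0, Z=0) weight 1/12
  (Y=3, X=0, Z=1) weight 1/24
Group by Y:
  weight(Y=2) = 3/20
  weight(Y=3) = 1/8
Total weight = 3/20 + 1/8 = 11/40
P(Y=2 | obs) = 3/20 / 11/40 = 6/11
P(Y=3 | obs) = 1/8 / 11/40 = 5/11
argmax = 2

argmax_v P(Y = v | obs) = 2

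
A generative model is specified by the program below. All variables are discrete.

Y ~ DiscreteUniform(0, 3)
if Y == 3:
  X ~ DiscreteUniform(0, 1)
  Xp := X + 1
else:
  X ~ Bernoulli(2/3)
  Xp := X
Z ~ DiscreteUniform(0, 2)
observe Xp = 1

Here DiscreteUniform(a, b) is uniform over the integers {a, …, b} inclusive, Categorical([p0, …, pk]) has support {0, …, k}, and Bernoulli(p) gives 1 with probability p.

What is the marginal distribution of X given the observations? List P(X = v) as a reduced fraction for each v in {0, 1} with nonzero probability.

Enumerate traces; 12 have nonzero weight after conditioning:
  (Y=0, X=1, Z=0) weight 1/18
  (Y=0, X=1, Z=1) weight 1/18
  (Y=0, X=1, Z=2) weight 1/18
  (Y=1, X=1, Z=0) weight 1/18
  (Y=1, X=1, Z=1) weight 1/18
  (Y=1, X=1, Z=2) weight 1/18
  (Y=2, X=1, Z=0) weight 1/18
  (Y=2, X=1, Z=1) weight 1/18
  (Y=3, X=0, Z=0) weight 1/24
  … 3 more
Group by X:
  weight(X=0) = 1/8
  weight(X=1) = 1/2
Total weight = 1/8 + 1/2 = 5/8
P(X=0 | obs) = 1/8 / 5/8 = 1/5
P(X=1 | obs) = 1/2 / 5/8 = 4/5

P(X=0) = 1/5, P(X=1) = 4/5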